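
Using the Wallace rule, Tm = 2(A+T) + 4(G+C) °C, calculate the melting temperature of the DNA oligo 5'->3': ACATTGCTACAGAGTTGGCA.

58°C

A=6, C=4, T=5, G=5
AT pairs contribute 11, GC pairs contribute 9.
Tm = 4·9 + 2·11 = 36 + 22 = 58°C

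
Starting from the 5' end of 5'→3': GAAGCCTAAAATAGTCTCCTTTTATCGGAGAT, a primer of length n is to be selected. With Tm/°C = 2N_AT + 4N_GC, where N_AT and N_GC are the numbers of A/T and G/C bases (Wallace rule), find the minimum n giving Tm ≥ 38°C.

First 13 bases: GAAGCCTAAAATA → Tm = 34°C (< 38°C)
First 14 bases: GAAGCCTAAAATAG → Tm = 38°C (≥ 38°C)
Each additional base adds 2°C (A/T) or 4°C (G/C), so Tm is non-decreasing in n; n = 14 is the first length to reach 38°C.

n = 14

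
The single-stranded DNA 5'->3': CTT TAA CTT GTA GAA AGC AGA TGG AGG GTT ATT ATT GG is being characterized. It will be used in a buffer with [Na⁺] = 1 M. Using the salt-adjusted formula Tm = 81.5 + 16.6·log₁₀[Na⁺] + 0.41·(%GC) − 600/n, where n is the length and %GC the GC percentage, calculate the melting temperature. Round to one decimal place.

80.8°C

Length n = 38. Counting bases: G=11, A=11, T=13, C=3
G+C = 14, so %GC = 14/38 × 100 = 36.842%
Salt term: 16.6 × (0) = 0
GC term: 0.41 × 36.842 = 15.105; length term: −600/38 = −15.789
Tm = 81.5 + (0) + 15.105 − 15.789 = 80.816 → 80.8°C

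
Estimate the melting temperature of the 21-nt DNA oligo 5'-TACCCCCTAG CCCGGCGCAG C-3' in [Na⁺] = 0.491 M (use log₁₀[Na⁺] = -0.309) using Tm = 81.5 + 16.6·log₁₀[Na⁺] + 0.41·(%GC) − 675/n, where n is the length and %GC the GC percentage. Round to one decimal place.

Length n = 21. C=11, T=2, G=5, A=3
G+C = 16, so %GC = 16/21 × 100 = 76.19%
Salt term: 16.6 × (-0.309) = -5.129
GC term: 0.41 × 76.19 = 31.238; length term: −675/21 = −32.143
Tm = 81.5 + (-5.129) + 31.238 − 32.143 = 75.466 → 75.5°C

75.5°C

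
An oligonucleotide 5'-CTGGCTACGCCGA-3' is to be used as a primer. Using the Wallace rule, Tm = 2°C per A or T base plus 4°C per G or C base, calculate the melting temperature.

44°C

Scanning the sequence gives A=2, C=5, G=4, T=2.
So N_AT = 4 and N_GC = 9.
Tm = 4·9 + 2·4 = 36 + 8 = 44°C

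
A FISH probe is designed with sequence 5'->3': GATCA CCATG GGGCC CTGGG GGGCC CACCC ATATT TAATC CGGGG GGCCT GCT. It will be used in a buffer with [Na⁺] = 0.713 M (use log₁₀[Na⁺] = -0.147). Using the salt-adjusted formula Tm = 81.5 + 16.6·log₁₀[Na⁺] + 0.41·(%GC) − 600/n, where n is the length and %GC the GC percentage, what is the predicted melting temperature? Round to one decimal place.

94.8°C

Length n = 53. Counting bases: T=10, C=17, A=8, G=18
G+C = 35, so %GC = 35/53 × 100 = 66.038%
Salt term: 16.6 × (-0.147) = -2.44
GC term: 0.41 × 66.038 = 27.076; length term: −600/53 = −11.321
Tm = 81.5 + (-2.44) + 27.076 − 11.321 = 94.815 → 94.8°C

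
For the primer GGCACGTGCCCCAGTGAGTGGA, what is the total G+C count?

A=4, G=9, T=3, C=6
G+C = 9 + 6 = 15

15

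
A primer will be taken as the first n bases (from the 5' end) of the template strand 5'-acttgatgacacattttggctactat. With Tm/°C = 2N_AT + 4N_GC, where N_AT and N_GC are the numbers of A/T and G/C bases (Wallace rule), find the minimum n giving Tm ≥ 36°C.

n = 13

First 12 bases: ACTTGATGACAC → Tm = 34°C (< 36°C)
First 13 bases: ACTTGATGACACA → Tm = 36°C (≥ 36°C)
Each additional base adds 2°C (A/T) or 4°C (G/C), so Tm is non-decreasing in n; n = 13 is the first length to reach 36°C.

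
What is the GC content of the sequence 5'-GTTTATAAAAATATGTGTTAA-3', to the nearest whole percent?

14%

Base counts: T=9, C=0, A=9, G=3
G+C = 3 + 0 = 3 out of 21 bases
%GC = 3/21 × 100 = 14.29% ≈ 14%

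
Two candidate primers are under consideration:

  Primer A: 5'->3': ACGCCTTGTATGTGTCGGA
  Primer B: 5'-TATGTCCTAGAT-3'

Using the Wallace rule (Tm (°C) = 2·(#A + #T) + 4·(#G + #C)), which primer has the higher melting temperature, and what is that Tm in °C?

Primer A, 58°C

Primer A: A+T=9, G+C=10 → Tm = 2(9)+4(10) = 58°C
Primer B: A+T=8, G+C=4 → Tm = 2(8)+4(4) = 32°C
58°C vs 32°C → primer A is higher.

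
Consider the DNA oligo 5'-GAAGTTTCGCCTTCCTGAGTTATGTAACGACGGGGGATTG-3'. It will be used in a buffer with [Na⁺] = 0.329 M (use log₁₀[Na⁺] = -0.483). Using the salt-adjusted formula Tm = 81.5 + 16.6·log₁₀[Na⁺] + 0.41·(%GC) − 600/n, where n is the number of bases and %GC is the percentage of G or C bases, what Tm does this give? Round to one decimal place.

Length n = 40. Counting bases: A=8, T=12, G=13, C=7
G+C = 20, so %GC = 20/40 × 100 = 50%
Salt term: 16.6 × (-0.483) = -8.018
GC term: 0.41 × 50 = 20.5; length term: −600/40 = −15
Tm = 81.5 + (-8.018) + 20.5 − 15 = 78.982 → 79.0°C

79.0°C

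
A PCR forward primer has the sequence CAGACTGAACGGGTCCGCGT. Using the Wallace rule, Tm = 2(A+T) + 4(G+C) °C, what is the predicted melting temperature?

66°C

Counting bases: C=6, T=3, G=7, A=4
AT pairs contribute 7, GC pairs contribute 13.
Tm = 2×7 + 4×13 = 66°C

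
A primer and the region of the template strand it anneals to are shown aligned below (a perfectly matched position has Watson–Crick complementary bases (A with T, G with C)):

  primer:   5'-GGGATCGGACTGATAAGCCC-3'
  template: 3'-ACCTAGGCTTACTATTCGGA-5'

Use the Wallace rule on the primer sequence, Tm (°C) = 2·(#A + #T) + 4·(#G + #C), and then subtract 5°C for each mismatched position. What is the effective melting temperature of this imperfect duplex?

44°C

Primer base counts: A=5, T=3, G=7, C=5 → A+T=8, G+C=12
Perfect-match Tm = 2(8) + 4(12) = 16 + 48 = 64°C
Mismatches (positions where the bases are not complementary): 4 (at positions 1, 7, 10, 20)
Effective Tm = 64 − 4×5 = 64 − 20 = 44°C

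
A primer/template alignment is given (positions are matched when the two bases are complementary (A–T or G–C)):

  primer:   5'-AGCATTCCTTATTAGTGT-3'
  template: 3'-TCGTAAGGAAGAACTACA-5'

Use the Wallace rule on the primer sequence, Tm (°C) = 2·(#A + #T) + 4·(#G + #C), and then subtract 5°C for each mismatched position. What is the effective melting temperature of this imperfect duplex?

33°C

Primer base counts: A=4, T=8, G=3, C=3 → A+T=12, G+C=6
Perfect-match Tm = 2(12) + 4(6) = 24 + 24 = 48°C
Mismatches (positions where the bases are not complementary): 3 (at positions 11, 14, 15)
Effective Tm = 48 − 3×5 = 48 − 15 = 33°C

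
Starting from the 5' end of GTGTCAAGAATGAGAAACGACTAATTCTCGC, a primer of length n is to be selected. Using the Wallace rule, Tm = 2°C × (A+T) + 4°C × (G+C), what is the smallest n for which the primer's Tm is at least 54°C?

First 18 bases: GTGTCAAGAATGAGAAAC → Tm = 50°C (< 54°C)
First 19 bases: GTGTCAAGAATGAGAAACG → Tm = 54°C (≥ 54°C)
Since every base adds ≥2°C, Tm only increases with n, so the threshold is first crossed at n = 19.

n = 19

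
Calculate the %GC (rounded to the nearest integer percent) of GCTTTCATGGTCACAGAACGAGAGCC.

54%

Counting bases: T=5, A=7, G=7, C=7
G+C = 7 + 7 = 14 out of 26 bases
%GC = 14/26 × 100 = 53.85% ≈ 54%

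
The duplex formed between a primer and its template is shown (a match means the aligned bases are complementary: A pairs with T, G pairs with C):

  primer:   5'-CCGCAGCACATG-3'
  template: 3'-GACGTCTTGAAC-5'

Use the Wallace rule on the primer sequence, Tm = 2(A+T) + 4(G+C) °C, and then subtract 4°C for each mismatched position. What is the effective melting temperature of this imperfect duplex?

28°C

Primer base counts: A=3, T=1, G=3, C=5 → A+T=4, G+C=8
Perfect-match Tm = 2(4) + 4(8) = 8 + 32 = 40°C
Mismatches (positions where the bases are not complementary): 3 (at positions 2, 7, 10)
Effective Tm = 40 − 3×4 = 40 − 12 = 28°C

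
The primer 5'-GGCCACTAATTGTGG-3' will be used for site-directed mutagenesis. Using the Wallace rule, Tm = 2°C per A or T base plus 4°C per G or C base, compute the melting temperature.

A=3, T=4, G=5, C=3
A+T = 7, G+C = 8
Tm = 2(7) + 4(8) = 14 + 32 = 46°C

46°C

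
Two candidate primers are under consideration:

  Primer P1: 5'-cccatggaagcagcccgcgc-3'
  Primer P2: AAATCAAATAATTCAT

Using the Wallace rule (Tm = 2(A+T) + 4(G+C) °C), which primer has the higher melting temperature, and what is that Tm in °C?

Primer P1: A+T=5, G+C=15 → Tm = 2(5)+4(15) = 70°C
Primer P2: A+T=14, G+C=2 → Tm = 2(14)+4(2) = 36°C
70°C vs 36°C → primer P1 is higher.

Primer P1, 70°C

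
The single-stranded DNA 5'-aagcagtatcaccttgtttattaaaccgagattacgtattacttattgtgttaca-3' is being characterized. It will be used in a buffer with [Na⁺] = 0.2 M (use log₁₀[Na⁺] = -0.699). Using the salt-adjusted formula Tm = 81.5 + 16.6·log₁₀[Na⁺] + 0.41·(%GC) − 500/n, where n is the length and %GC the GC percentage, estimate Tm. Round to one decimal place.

Length n = 55. Scanning the sequence gives A=17, C=9, G=8, T=21.
G+C = 17, so %GC = 17/55 × 100 = 30.909%
Salt term: 16.6 × (-0.699) = -11.603
GC term: 0.41 × 30.909 = 12.673; length term: −500/55 = −9.091
Tm = 81.5 + (-11.603) + 12.673 − 9.091 = 73.479 → 73.5°C

73.5°C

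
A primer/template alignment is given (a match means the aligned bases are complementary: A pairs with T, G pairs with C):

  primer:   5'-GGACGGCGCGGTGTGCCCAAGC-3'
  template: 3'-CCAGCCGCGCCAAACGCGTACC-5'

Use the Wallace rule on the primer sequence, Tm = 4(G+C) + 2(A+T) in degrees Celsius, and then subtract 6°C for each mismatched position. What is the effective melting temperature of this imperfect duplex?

48°C

Primer base counts: A=3, T=2, G=10, C=7 → A+T=5, G+C=17
Perfect-match Tm = 2(5) + 4(17) = 10 + 68 = 78°C
Mismatches (positions where the bases are not complementary): 5 (at positions 3, 13, 17, 20, 22)
Effective Tm = 78 − 5×6 = 78 − 30 = 48°C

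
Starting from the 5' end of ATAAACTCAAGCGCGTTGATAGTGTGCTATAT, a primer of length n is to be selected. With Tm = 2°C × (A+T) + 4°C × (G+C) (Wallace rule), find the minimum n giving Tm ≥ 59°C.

First 21 bases: ATAAACTCAAGCGCGTTGATA → Tm = 58°C (< 59°C)
First 22 bases: ATAAACTCAAGCGCGTTGATAG → Tm = 62°C (≥ 59°C)
Since every base adds ≥2°C, Tm only increases with n, so the threshold is first crossed at n = 22.

n = 22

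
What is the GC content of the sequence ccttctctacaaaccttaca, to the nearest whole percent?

Scanning the sequence gives G=0, A=6, T=6, C=8.
G+C = 0 + 8 = 8 out of 20 bases
%GC = 8/20 × 100 = 40% ≈ 40%

40%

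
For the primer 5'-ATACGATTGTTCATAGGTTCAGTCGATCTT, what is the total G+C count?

Scanning the sequence gives C=5, G=6, A=7, T=12.
Total G or C: 6 + 5 = 11

11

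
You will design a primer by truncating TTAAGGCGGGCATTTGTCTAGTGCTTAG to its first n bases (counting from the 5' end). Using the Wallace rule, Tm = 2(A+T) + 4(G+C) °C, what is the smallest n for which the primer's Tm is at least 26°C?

n = 9

First 8 bases: TTAAGGCG → Tm = 24°C (< 26°C)
First 9 bases: TTAAGGCGG → Tm = 28°C (≥ 26°C)
Each additional base adds 2°C (A/T) or 4°C (G/C), so Tm is non-decreasing in n; n = 9 is the first length to reach 26°C.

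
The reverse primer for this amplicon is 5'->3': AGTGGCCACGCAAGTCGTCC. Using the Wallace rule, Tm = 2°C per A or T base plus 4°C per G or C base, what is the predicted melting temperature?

Base counts: A=4, C=7, T=3, G=6
AT pairs contribute 7, GC pairs contribute 13.
Tm = 2×7 + 4×13 = 66°C

66°C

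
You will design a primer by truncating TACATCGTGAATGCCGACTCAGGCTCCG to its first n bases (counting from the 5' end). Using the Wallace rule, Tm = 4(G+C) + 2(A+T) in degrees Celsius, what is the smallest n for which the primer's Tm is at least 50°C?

n = 17

First 16 bases: TACATCGTGAATGCCG → Tm = 48°C (< 50°C)
First 17 bases: TACATCGTGAATGCCGA → Tm = 50°C (≥ 50°C)
Each additional base adds 2°C (A/T) or 4°C (G/C), so Tm is non-decreasing in n; n = 17 is the first length to reach 50°C.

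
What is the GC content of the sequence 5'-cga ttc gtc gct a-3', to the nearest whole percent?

Base counts: A=2, G=3, C=4, T=4
G+C = 3 + 4 = 7 out of 13 bases
%GC = 7/13 × 100 = 53.85% ≈ 54%

54%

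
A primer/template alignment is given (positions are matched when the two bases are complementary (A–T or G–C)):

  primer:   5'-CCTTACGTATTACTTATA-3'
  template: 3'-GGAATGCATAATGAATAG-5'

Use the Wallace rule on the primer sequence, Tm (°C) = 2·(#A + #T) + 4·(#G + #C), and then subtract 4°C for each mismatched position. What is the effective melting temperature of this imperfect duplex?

Primer base counts: A=5, T=8, G=1, C=4 → A+T=13, G+C=5
Perfect-match Tm = 2(13) + 4(5) = 26 + 20 = 46°C
Mismatches (positions where the bases are not complementary): 1 (at position 18)
Effective Tm = 46 − 1×4 = 46 − 4 = 42°C

42°C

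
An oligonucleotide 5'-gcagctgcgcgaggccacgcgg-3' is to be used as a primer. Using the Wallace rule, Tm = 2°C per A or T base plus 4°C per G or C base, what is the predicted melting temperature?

Scanning the sequence gives C=8, T=1, G=10, A=3.
AT pairs contribute 4, GC pairs contribute 18.
Tm = 4·18 + 2·4 = 72 + 8 = 80°C

80°C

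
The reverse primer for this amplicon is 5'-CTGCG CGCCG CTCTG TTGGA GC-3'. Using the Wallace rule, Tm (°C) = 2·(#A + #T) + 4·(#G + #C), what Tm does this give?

Scanning the sequence gives C=8, T=5, A=1, G=8.
AT pairs contribute 6, GC pairs contribute 16.
Tm = 2(6) + 4(16) = 12 + 64 = 76°C

76°C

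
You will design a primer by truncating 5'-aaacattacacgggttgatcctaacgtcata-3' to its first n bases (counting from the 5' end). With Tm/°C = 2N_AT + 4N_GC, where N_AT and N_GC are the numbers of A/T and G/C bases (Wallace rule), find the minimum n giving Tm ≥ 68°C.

First 24 bases: AAACATTACACGGGTTGATCCTAA → Tm = 66°C (< 68°C)
First 25 bases: AAACATTACACGGGTTGATCCTAAC → Tm = 70°C (≥ 68°C)
Since every base adds ≥2°C, Tm only increases with n, so the threshold is first crossed at n = 25.

n = 25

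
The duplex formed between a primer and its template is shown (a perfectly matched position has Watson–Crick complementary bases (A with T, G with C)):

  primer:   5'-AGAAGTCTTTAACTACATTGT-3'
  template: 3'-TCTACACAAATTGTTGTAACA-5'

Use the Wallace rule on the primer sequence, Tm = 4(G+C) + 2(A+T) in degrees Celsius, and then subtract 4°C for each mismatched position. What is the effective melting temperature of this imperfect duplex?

Primer base counts: A=7, T=8, G=3, C=3 → A+T=15, G+C=6
Perfect-match Tm = 2(15) + 4(6) = 30 + 24 = 54°C
Mismatches (positions where the bases are not complementary): 3 (at positions 4, 7, 14)
Effective Tm = 54 − 3×4 = 54 − 12 = 42°C

42°C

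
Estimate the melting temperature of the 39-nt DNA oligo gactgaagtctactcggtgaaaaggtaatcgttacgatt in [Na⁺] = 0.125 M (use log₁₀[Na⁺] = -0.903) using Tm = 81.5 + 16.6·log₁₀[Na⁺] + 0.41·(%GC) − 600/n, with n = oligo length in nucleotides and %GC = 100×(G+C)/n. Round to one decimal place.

Length n = 39. Counting bases: G=10, C=6, A=12, T=11
G+C = 16, so %GC = 16/39 × 100 = 41.026%
Salt term: 16.6 × (-0.903) = -14.99
GC term: 0.41 × 41.026 = 16.821; length term: −600/39 = −15.385
Tm = 81.5 + (-14.99) + 16.821 − 15.385 = 67.946 → 67.9°C

67.9°C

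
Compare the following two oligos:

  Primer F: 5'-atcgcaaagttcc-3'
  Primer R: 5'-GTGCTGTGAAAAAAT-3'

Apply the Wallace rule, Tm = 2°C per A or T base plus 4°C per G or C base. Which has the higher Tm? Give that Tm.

Primer F: A+T=7, G+C=6 → Tm = 2(7)+4(6) = 38°C
Primer R: A+T=10, G+C=5 → Tm = 2(10)+4(5) = 40°C
38°C vs 40°C → primer R is higher.

Primer R, 40°C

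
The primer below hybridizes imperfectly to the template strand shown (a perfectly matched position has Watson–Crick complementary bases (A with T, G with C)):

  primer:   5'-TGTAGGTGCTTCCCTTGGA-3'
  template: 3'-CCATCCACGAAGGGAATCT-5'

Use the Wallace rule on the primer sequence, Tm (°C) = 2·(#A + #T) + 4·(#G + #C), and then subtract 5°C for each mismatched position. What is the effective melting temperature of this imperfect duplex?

Primer base counts: A=2, T=7, G=6, C=4 → A+T=9, G+C=10
Perfect-match Tm = 2(9) + 4(10) = 18 + 40 = 58°C
Mismatches (positions where the bases are not complementary): 2 (at positions 1, 17)
Effective Tm = 58 − 2×5 = 58 − 10 = 48°C

48°C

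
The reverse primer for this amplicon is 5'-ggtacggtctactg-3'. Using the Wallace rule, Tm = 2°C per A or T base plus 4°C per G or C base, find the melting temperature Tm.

44°C

Base counts: A=2, T=4, G=5, C=3
AT pairs contribute 6, GC pairs contribute 8.
Tm = 4·8 + 2·6 = 32 + 12 = 44°C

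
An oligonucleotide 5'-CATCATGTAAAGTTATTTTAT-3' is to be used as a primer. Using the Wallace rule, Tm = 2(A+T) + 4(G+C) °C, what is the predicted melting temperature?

Counting bases: C=2, G=2, A=7, T=10
AT pairs contribute 17, GC pairs contribute 4.
Tm = 4·4 + 2·17 = 16 + 34 = 50°C

50°C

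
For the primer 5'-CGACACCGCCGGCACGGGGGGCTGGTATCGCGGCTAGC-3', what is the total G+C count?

29

Scanning the sequence gives C=13, A=5, G=16, T=4.
G+C = 16 + 13 = 29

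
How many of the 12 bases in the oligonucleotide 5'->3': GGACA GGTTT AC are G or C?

Base counts: C=2, G=4, T=3, A=3
Total G or C: 4 + 2 = 6

6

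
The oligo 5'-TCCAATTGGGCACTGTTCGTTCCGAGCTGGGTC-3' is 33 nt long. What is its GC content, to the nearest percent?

58%

T=10, A=4, C=9, G=10
G+C = 10 + 9 = 19 out of 33 bases
%GC = 19/33 × 100 = 57.58% ≈ 58%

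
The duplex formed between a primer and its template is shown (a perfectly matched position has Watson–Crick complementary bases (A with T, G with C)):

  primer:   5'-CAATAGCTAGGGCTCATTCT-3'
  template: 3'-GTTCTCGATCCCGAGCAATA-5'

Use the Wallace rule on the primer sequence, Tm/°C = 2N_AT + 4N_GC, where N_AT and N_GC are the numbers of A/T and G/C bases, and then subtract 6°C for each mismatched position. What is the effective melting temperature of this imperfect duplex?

Primer base counts: A=5, T=6, G=4, C=5 → A+T=11, G+C=9
Perfect-match Tm = 2(11) + 4(9) = 22 + 36 = 58°C
Mismatches (positions where the bases are not complementary): 3 (at positions 4, 16, 19)
Effective Tm = 58 − 3×6 = 58 − 18 = 40°C

40°C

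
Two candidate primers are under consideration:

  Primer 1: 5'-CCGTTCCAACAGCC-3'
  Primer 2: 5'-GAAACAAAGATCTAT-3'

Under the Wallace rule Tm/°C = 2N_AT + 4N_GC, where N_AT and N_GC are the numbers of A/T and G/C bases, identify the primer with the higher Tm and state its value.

Primer 1, 46°C

Primer 1: A+T=5, G+C=9 → Tm = 2(5)+4(9) = 46°C
Primer 2: A+T=11, G+C=4 → Tm = 2(11)+4(4) = 38°C
46°C vs 38°C → primer 1 is higher.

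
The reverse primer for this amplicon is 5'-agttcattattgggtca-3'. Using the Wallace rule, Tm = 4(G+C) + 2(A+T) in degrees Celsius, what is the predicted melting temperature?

Scanning the sequence gives T=7, G=4, A=4, C=2.
AT pairs contribute 11, GC pairs contribute 6.
Tm = 2×11 + 4×6 = 46°C

46°C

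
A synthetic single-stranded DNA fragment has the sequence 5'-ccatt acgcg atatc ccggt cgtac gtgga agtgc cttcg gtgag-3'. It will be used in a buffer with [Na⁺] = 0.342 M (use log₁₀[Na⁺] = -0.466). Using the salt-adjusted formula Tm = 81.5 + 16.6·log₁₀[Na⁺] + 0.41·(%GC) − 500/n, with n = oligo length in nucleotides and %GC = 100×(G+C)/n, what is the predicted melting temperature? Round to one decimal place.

86.3°C

Length n = 45. A=8, T=11, C=12, G=14
G+C = 26, so %GC = 26/45 × 100 = 57.778%
Salt term: 16.6 × (-0.466) = -7.736
GC term: 0.41 × 57.778 = 23.689; length term: −500/45 = −11.111
Tm = 81.5 + (-7.736) + 23.689 − 11.111 = 86.342 → 86.3°C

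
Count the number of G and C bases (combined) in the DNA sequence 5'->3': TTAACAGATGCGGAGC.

8

Counting bases: G=5, C=3, A=5, T=3
Total G or C: 5 + 3 = 8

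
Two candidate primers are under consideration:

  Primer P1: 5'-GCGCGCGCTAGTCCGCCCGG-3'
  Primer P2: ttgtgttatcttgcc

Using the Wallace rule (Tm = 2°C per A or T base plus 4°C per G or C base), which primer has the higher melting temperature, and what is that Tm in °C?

Primer P1, 74°C

Primer P1: A+T=3, G+C=17 → Tm = 2(3)+4(17) = 74°C
Primer P2: A+T=9, G+C=6 → Tm = 2(9)+4(6) = 42°C
74°C vs 42°C → primer P1 is higher.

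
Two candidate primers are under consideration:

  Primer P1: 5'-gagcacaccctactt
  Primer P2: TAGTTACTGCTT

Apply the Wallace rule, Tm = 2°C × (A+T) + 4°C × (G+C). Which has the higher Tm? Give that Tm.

Primer P1: A+T=7, G+C=8 → Tm = 2(7)+4(8) = 46°C
Primer P2: A+T=8, G+C=4 → Tm = 2(8)+4(4) = 32°C
46°C vs 32°C → primer P1 is higher.

Primer P1, 46°C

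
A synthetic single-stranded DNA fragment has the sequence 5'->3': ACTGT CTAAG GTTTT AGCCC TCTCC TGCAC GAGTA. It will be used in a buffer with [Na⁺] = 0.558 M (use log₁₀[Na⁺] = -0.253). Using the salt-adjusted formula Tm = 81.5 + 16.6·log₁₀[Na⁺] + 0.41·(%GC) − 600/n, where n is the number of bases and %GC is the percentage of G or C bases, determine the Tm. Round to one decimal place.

Length n = 35. T=11, C=10, G=7, A=7
G+C = 17, so %GC = 17/35 × 100 = 48.571%
Salt term: 16.6 × (-0.253) = -4.2
GC term: 0.41 × 48.571 = 19.914; length term: −600/35 = −17.143
Tm = 81.5 + (-4.2) + 19.914 − 17.143 = 80.071 → 80.1°C

80.1°C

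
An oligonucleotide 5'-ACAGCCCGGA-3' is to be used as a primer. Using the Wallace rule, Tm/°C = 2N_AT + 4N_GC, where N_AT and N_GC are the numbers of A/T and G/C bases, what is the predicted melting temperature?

Scanning the sequence gives T=0, C=4, G=3, A=3.
A+T = 3, G+C = 7
Tm = 2(3) + 4(7) = 6 + 28 = 34°C

34°C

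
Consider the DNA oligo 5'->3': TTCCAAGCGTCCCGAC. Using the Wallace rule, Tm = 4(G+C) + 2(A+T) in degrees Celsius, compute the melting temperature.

52°C

Counting bases: T=3, G=3, A=3, C=7
A+T = 6, G+C = 10
Tm = 4·10 + 2·6 = 40 + 12 = 52°C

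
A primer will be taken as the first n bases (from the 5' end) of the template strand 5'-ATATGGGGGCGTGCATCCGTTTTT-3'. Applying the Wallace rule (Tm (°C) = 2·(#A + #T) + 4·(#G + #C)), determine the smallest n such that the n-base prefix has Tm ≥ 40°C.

n = 13

First 12 bases: ATATGGGGGCGT → Tm = 38°C (< 40°C)
First 13 bases: ATATGGGGGCGTG → Tm = 42°C (≥ 40°C)
Each additional base adds 2°C (A/T) or 4°C (G/C), so Tm is non-decreasing in n; n = 13 is the first length to reach 40°C.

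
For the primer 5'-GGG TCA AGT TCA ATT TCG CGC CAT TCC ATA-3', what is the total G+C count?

Scanning the sequence gives G=6, A=7, T=9, C=8.
G+C = 6 + 8 = 14

14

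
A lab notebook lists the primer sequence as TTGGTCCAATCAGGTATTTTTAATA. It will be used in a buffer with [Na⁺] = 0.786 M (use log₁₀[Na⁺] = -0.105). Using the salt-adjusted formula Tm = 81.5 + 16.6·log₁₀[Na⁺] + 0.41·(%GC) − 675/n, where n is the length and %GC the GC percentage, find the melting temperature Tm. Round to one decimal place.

Length n = 25. Base counts: T=11, C=3, G=4, A=7
G+C = 7, so %GC = 7/25 × 100 = 28%
Salt term: 16.6 × (-0.105) = -1.743
GC term: 0.41 × 28 = 11.48; length term: −675/25 = −27
Tm = 81.5 + (-1.743) + 11.48 − 27 = 64.237 → 64.2°C

64.2°C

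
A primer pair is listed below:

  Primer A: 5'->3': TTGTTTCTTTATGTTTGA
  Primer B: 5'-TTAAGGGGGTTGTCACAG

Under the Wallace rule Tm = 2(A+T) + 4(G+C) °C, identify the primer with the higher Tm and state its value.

Primer A: A+T=14, G+C=4 → Tm = 2(14)+4(4) = 44°C
Primer B: A+T=9, G+C=9 → Tm = 2(9)+4(9) = 54°C
44°C vs 54°C → primer B is higher.

Primer B, 54°C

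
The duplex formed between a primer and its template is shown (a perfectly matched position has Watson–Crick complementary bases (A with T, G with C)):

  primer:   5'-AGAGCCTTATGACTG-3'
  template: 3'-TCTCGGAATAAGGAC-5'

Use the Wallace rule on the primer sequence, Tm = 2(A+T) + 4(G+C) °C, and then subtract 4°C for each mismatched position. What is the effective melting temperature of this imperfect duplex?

Primer base counts: A=4, T=4, G=4, C=3 → A+T=8, G+C=7
Perfect-match Tm = 2(8) + 4(7) = 16 + 28 = 44°C
Mismatches (positions where the bases are not complementary): 2 (at positions 11, 12)
Effective Tm = 44 − 2×4 = 44 − 8 = 36°C

36°C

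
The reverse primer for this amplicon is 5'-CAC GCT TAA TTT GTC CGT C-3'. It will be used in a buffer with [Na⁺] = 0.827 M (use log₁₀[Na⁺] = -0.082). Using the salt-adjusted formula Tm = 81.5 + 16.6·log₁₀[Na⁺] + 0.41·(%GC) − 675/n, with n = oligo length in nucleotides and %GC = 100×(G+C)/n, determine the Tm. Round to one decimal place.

Length n = 19. Base counts: G=3, A=3, C=6, T=7
G+C = 9, so %GC = 9/19 × 100 = 47.368%
Salt term: 16.6 × (-0.082) = -1.361
GC term: 0.41 × 47.368 = 19.421; length term: −675/19 = −35.526
Tm = 81.5 + (-1.361) + 19.421 − 35.526 = 64.034 → 64.0°C

64.0°C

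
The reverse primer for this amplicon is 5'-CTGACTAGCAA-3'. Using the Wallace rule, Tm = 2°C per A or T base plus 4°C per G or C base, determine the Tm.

32°C

Scanning the sequence gives C=3, G=2, T=2, A=4.
So N_AT = 6 and N_GC = 5.
Tm = 2(6) + 4(5) = 12 + 20 = 32°C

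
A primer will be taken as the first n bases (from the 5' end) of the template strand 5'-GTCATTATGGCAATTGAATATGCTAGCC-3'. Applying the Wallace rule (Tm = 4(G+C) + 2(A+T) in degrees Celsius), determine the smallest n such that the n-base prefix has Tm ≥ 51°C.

n = 20

First 19 bases: GTCATTATGGCAATTGAAT → Tm = 50°C (< 51°C)
First 20 bases: GTCATTATGGCAATTGAATA → Tm = 52°C (≥ 51°C)
Each additional base adds 2°C (A/T) or 4°C (G/C), so Tm is non-decreasing in n; n = 20 is the first length to reach 51°C.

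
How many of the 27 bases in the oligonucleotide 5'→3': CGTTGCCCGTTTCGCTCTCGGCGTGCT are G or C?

Base counts: G=8, C=10, T=9, A=0
Total G or C: 8 + 10 = 18

18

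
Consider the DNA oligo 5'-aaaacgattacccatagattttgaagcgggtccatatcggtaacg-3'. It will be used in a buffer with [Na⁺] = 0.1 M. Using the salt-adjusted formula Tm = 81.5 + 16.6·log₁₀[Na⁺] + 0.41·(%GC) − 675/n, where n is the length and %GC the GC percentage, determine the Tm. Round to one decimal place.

67.2°C

Length n = 45. Scanning the sequence gives A=15, T=11, G=10, C=9.
G+C = 19, so %GC = 19/45 × 100 = 42.222%
Salt term: 16.6 × (-1) = -16.6
GC term: 0.41 × 42.222 = 17.311; length term: −675/45 = −15
Tm = 81.5 + (-16.6) + 17.311 − 15 = 67.211 → 67.2°C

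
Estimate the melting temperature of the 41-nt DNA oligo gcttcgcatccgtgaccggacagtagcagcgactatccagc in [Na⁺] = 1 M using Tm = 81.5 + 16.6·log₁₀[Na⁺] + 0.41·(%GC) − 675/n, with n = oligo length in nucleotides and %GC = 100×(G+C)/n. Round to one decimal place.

Length n = 41. Counting bases: G=11, A=9, C=14, T=7
G+C = 25, so %GC = 25/41 × 100 = 60.976%
Salt term: 16.6 × (0) = 0
GC term: 0.41 × 60.976 = 25; length term: −675/41 = −16.463
Tm = 81.5 + (0) + 25 − 16.463 = 90.037 → 90.0°C

90.0°C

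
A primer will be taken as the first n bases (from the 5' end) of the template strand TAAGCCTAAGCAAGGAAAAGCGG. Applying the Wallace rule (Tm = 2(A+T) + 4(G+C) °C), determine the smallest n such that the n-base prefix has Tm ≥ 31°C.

First 10 bases: TAAGCCTAAG → Tm = 28°C (< 31°C)
First 11 bases: TAAGCCTAAGC → Tm = 32°C (≥ 31°C)
Each additional base adds 2°C (A/T) or 4°C (G/C), so Tm is non-decreasing in n; n = 11 is the first length to reach 31°C.

n = 11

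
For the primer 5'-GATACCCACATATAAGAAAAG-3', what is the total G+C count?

Base counts: C=4, T=3, A=11, G=3
G+C = 3 + 4 = 7

7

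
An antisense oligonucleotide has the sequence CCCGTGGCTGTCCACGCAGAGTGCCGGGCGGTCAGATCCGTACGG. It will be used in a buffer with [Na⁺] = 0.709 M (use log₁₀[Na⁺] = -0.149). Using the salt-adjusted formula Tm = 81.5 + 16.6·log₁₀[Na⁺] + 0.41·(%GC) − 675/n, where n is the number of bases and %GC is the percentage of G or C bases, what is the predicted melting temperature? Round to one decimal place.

Length n = 45. Base counts: C=15, G=17, T=7, A=6
G+C = 32, so %GC = 32/45 × 100 = 71.111%
Salt term: 16.6 × (-0.149) = -2.473
GC term: 0.41 × 71.111 = 29.156; length term: −675/45 = −15
Tm = 81.5 + (-2.473) + 29.156 − 15 = 93.183 → 93.2°C

93.2°C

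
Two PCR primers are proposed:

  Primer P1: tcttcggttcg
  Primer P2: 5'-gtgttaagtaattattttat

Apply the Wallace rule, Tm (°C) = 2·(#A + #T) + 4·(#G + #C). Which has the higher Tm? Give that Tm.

Primer P2, 46°C

Primer P1: A+T=5, G+C=6 → Tm = 2(5)+4(6) = 34°C
Primer P2: A+T=17, G+C=3 → Tm = 2(17)+4(3) = 46°C
34°C vs 46°C → primer P2 is higher.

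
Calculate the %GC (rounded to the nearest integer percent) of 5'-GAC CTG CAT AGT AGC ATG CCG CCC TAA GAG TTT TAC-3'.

50%

Base counts: G=8, A=9, C=10, T=9
G+C = 8 + 10 = 18 out of 36 bases
%GC = 18/36 × 100 = 50% ≈ 50%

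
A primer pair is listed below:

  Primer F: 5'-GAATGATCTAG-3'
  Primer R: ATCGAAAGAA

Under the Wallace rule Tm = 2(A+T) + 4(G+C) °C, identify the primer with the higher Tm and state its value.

Primer F, 30°C

Primer F: A+T=7, G+C=4 → Tm = 2(7)+4(4) = 30°C
Primer R: A+T=7, G+C=3 → Tm = 2(7)+4(3) = 26°C
30°C vs 26°C → primer F is higher.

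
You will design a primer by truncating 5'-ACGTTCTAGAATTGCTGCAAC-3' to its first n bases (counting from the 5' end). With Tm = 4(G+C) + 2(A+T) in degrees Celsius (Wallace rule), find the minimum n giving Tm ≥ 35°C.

n = 14

First 13 bases: ACGTTCTAGAATT → Tm = 34°C (< 35°C)
First 14 bases: ACGTTCTAGAATTG → Tm = 38°C (≥ 35°C)
Each additional base adds 2°C (A/T) or 4°C (G/C), so Tm is non-decreasing in n; n = 14 is the first length to reach 35°C.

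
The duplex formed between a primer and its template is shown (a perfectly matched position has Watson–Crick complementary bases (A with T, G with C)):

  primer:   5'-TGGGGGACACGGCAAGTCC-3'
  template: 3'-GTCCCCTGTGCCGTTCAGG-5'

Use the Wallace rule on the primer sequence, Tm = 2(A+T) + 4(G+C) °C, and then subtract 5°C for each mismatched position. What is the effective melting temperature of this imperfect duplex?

Primer base counts: A=4, T=2, G=8, C=5 → A+T=6, G+C=13
Perfect-match Tm = 2(6) + 4(13) = 12 + 52 = 64°C
Mismatches (positions where the bases are not complementary): 2 (at positions 1, 2)
Effective Tm = 64 − 2×5 = 64 − 10 = 54°C

54°C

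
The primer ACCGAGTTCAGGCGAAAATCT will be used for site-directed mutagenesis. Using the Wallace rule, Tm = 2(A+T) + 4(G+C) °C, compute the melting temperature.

Base counts: G=5, A=7, T=4, C=5
So N_AT = 11 and N_GC = 10.
Tm = 2×11 + 4×10 = 62°C

62°C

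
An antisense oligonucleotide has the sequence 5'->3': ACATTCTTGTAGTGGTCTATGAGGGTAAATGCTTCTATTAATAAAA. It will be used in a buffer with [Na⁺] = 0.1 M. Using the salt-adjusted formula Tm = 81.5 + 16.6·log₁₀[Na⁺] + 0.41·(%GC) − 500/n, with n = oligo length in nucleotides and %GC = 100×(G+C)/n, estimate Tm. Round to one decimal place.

Length n = 46. C=5, A=15, G=9, T=17
G+C = 14, so %GC = 14/46 × 100 = 30.435%
Salt term: 16.6 × (-1) = -16.6
GC term: 0.41 × 30.435 = 12.478; length term: −500/46 = −10.87
Tm = 81.5 + (-16.6) + 12.478 − 10.87 = 66.508 → 66.5°C

66.5°C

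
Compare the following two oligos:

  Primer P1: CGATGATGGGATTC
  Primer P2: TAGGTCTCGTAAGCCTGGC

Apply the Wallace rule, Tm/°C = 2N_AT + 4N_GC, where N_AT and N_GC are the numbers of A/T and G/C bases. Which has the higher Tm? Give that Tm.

Primer P2, 60°C

Primer P1: A+T=7, G+C=7 → Tm = 2(7)+4(7) = 42°C
Primer P2: A+T=8, G+C=11 → Tm = 2(8)+4(11) = 60°C
42°C vs 60°C → primer P2 is higher.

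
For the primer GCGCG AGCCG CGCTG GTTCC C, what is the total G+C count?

Scanning the sequence gives A=1, C=9, G=8, T=3.
Total G or C: 8 + 9 = 17

17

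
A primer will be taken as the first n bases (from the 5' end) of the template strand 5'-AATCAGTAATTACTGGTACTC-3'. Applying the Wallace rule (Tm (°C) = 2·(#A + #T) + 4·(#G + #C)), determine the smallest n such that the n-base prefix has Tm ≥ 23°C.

First 9 bases: AATCAGTAA → Tm = 22°C (< 23°C)
First 10 bases: AATCAGTAAT → Tm = 24°C (≥ 23°C)
Since every base adds ≥2°C, Tm only increases with n, so the threshold is first crossed at n = 10.

n = 10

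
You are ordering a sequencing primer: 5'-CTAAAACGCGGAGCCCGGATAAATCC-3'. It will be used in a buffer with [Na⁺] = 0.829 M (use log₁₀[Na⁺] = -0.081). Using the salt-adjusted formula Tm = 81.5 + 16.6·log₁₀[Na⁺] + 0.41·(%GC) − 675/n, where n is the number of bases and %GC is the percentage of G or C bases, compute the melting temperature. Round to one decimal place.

76.3°C

Length n = 26. Counting bases: A=9, G=6, C=8, T=3
G+C = 14, so %GC = 14/26 × 100 = 53.846%
Salt term: 16.6 × (-0.081) = -1.345
GC term: 0.41 × 53.846 = 22.077; length term: −675/26 = −25.962
Tm = 81.5 + (-1.345) + 22.077 − 25.962 = 76.27 → 76.3°C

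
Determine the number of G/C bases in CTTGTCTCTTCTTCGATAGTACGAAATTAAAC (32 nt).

Scanning the sequence gives G=4, A=9, C=7, T=12.
Total G or C: 4 + 7 = 11

11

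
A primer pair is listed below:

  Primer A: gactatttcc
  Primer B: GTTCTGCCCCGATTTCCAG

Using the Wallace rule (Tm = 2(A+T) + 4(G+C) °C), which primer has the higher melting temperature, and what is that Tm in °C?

Primer B, 60°C

Primer A: A+T=6, G+C=4 → Tm = 2(6)+4(4) = 28°C
Primer B: A+T=8, G+C=11 → Tm = 2(8)+4(11) = 60°C
28°C vs 60°C → primer B is higher.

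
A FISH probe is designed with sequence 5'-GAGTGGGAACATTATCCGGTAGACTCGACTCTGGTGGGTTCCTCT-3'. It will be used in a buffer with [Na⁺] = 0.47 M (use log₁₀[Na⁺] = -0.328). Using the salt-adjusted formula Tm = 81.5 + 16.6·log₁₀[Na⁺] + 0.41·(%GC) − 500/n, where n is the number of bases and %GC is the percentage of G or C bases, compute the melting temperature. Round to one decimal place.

86.8°C

Length n = 45. Scanning the sequence gives T=13, C=10, A=8, G=14.
G+C = 24, so %GC = 24/45 × 100 = 53.333%
Salt term: 16.6 × (-0.328) = -5.445
GC term: 0.41 × 53.333 = 21.867; length term: −500/45 = −11.111
Tm = 81.5 + (-5.445) + 21.867 − 11.111 = 86.811 → 86.8°C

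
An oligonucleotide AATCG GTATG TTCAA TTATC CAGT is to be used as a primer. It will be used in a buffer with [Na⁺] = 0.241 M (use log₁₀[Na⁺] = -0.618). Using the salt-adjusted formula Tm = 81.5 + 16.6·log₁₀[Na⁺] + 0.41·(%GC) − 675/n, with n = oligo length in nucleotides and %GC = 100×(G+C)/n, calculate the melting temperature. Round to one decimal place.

Length n = 24. Base counts: A=7, G=4, T=9, C=4
G+C = 8, so %GC = 8/24 × 100 = 33.333%
Salt term: 16.6 × (-0.618) = -10.259
GC term: 0.41 × 33.333 = 13.667; length term: −675/24 = −28.125
Tm = 81.5 + (-10.259) + 13.667 − 28.125 = 56.783 → 56.8°C

56.8°C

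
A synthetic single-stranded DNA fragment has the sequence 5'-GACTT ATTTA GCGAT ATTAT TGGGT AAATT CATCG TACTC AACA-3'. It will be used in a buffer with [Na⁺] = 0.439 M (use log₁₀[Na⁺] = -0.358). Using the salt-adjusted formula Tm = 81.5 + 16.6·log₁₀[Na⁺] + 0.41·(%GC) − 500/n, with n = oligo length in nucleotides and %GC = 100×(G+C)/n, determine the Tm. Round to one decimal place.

77.2°C

Length n = 44. Base counts: C=7, G=7, T=16, A=14
G+C = 14, so %GC = 14/44 × 100 = 31.818%
Salt term: 16.6 × (-0.358) = -5.943
GC term: 0.41 × 31.818 = 13.045; length term: −500/44 = −11.364
Tm = 81.5 + (-5.943) + 13.045 − 11.364 = 77.238 → 77.2°C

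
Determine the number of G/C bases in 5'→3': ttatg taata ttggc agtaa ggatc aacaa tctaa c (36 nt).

Scanning the sequence gives G=6, C=5, A=14, T=11.
Total G or C: 6 + 5 = 11

11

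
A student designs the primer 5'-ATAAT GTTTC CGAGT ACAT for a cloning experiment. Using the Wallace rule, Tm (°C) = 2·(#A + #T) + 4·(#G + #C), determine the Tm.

Counting bases: A=6, T=7, G=3, C=3
AT pairs contribute 13, GC pairs contribute 6.
Tm = 2×13 + 4×6 = 50°C

50°C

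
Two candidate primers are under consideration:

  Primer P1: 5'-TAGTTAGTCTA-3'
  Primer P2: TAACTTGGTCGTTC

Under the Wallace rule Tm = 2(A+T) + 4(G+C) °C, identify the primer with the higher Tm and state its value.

Primer P2, 40°C

Primer P1: A+T=8, G+C=3 → Tm = 2(8)+4(3) = 28°C
Primer P2: A+T=8, G+C=6 → Tm = 2(8)+4(6) = 40°C
28°C vs 40°C → primer P2 is higher.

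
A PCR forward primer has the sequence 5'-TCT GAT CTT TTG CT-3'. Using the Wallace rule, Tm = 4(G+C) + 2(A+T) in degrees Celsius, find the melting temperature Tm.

38°C

G=2, C=3, A=1, T=8
A+T = 9, G+C = 5
Tm = 2×9 + 4×5 = 38°C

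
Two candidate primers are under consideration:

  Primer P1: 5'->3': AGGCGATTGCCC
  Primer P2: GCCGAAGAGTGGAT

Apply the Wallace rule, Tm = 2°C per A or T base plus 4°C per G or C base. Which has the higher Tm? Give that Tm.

Primer P2, 44°C

Primer P1: A+T=4, G+C=8 → Tm = 2(4)+4(8) = 40°C
Primer P2: A+T=6, G+C=8 → Tm = 2(6)+4(8) = 44°C
40°C vs 44°C → primer P2 is higher.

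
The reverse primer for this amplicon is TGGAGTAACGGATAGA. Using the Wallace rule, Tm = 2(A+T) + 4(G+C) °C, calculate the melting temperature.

Counting bases: C=1, G=6, T=3, A=6
AT pairs contribute 9, GC pairs contribute 7.
Tm = 2(9) + 4(7) = 18 + 28 = 46°C

46°C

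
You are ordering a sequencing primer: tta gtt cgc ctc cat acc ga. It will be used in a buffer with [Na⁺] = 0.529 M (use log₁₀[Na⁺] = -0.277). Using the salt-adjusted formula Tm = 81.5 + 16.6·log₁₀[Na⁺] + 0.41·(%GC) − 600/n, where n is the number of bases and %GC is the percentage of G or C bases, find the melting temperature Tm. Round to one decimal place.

67.4°C

Length n = 20. Counting bases: A=4, G=3, T=6, C=7
G+C = 10, so %GC = 10/20 × 100 = 50%
Salt term: 16.6 × (-0.277) = -4.598
GC term: 0.41 × 50 = 20.5; length term: −600/20 = −30
Tm = 81.5 + (-4.598) + 20.5 − 30 = 67.402 → 67.4°C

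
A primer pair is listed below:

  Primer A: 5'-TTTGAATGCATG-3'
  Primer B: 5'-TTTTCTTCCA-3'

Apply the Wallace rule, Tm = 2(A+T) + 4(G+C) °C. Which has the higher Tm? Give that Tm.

Primer A: A+T=8, G+C=4 → Tm = 2(8)+4(4) = 32°C
Primer B: A+T=7, G+C=3 → Tm = 2(7)+4(3) = 26°C
32°C vs 26°C → primer A is higher.

Primer A, 32°C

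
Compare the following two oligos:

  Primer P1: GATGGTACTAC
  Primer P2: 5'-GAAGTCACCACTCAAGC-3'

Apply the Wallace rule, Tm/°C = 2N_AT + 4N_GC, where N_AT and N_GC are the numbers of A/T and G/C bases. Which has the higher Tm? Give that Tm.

Primer P2, 52°C

Primer P1: A+T=6, G+C=5 → Tm = 2(6)+4(5) = 32°C
Primer P2: A+T=8, G+C=9 → Tm = 2(8)+4(9) = 52°C
32°C vs 52°C → primer P2 is higher.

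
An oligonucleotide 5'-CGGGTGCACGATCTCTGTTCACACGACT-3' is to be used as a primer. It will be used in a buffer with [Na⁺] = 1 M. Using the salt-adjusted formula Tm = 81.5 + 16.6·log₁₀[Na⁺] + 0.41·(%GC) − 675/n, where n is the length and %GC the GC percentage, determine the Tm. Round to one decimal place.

80.8°C

Length n = 28. Scanning the sequence gives A=5, T=7, G=7, C=9.
G+C = 16, so %GC = 16/28 × 100 = 57.143%
Salt term: 16.6 × (0) = 0
GC term: 0.41 × 57.143 = 23.429; length term: −675/28 = −24.107
Tm = 81.5 + (0) + 23.429 − 24.107 = 80.822 → 80.8°C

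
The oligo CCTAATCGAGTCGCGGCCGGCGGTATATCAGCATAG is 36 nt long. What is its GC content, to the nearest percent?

Scanning the sequence gives C=10, T=7, G=11, A=8.
G+C = 11 + 10 = 21 out of 36 bases
%GC = 21/36 × 100 = 58.33% ≈ 58%

58%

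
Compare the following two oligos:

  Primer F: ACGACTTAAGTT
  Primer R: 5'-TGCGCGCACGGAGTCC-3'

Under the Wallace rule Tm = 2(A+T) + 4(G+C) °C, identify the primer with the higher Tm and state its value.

Primer R, 56°C

Primer F: A+T=8, G+C=4 → Tm = 2(8)+4(4) = 32°C
Primer R: A+T=4, G+C=12 → Tm = 2(4)+4(12) = 56°C
32°C vs 56°C → primer R is higher.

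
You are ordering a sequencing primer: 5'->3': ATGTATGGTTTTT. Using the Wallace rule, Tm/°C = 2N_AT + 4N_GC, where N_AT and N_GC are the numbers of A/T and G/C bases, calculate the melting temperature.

T=8, C=0, A=2, G=3
So N_AT = 10 and N_GC = 3.
Tm = 2×10 + 4×3 = 32°C

32°C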